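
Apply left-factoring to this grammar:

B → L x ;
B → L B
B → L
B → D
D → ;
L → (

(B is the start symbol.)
B → L B'
B' → x ;
B' → B
B' → ε
B → D
D → ;
L → (

Left-factoring transforms A → αβ₁ | αβ₂ into A → αA' and A' → β₁ | β₂
(α is the longest common prefix among the alternatives). Repeat until
no nonterminal has two alternatives with a common prefix.

Round 1: B has alternatives sharing prefix 'L'. Introduce B': B → L B'
  Add: B' → x ;
  Add: B' → B
  Add: B' → ε

No remaining common prefixes — done.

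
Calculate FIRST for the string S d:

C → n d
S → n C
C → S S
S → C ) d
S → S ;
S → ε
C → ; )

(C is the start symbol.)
{ ')', ';', 'd', 'n' }

FIRST sets of the non-terminals involved (from the grammar, by fixed-point iteration):
  FIRST(S) = { ')', ';', 'n', ε }

To compute FIRST(S d), process the symbols left to right:
Symbol S is a non-terminal. Add FIRST(S) \ {ε} = { ')', ';', 'n' }
S is nullable (ε ∈ FIRST(S)), continue to the next symbol.
Symbol d is a terminal. Add 'd' and stop.
FIRST(S d) = { ')', ';', 'd', 'n' }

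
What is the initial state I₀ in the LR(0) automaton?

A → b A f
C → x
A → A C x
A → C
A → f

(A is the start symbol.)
{ [A → . A C x], [A → . C], [A → . b A f], [A → . f], [A' → . A], [C → . x] }

First, augment the grammar with A' → A
I₀ = CLOSURE({ [A' → . A] }):
  [A' → . A] has the dot before A: add [A → . b A f], [A → . A C x], [A → . C], [A → . f]
  [A → . C] has the dot before C: add [C → . x]
No further items can be added.

I₀ = { [A → . A C x], [A → . C], [A → . b A f], [A → . f], [A' → . A], [C → . x] }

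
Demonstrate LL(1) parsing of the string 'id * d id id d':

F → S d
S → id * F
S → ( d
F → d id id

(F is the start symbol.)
Stack is shown with the top on the left.

Stack        Input             Action
-------------------------------------
F $          id * d id id d $  output F → S d
S d $        id * d id id d $  output S → id * F
id * F d $   id * d id id d $  match 'id'
* F d $      * d id id d $     match '*'
F d $        d id id d $       output F → d id id
d id id d $  d id id d $       match 'd'
id id d $    id id d $         match 'id'
id d $       id d $            match 'id'
d $          d $               match 'd'
$            $                 accept

The string is accepted.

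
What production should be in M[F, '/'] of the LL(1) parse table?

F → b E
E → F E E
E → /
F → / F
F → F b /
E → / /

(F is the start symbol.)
F → / F, F → F b /

To find M[F, '/'], we find productions for F where '/' is in the predict set (PREDICT(N → α) = (FIRST(α) \ {ε}) ∪ (FOLLOW(N) if α ⇒* ε)).

Relevant sets:
  FIRST(F) = { '/', 'b' }

F → b E: PREDICT = { 'b' }
F → / F: PREDICT = { '/' }
  '/' is in predict set, so this production goes in M[F, '/']
F → F b /: PREDICT = { '/', 'b' }
  '/' is in predict set, so this production goes in M[F, '/']

M[F, '/'] = F → / F, F → F b /  (a multiply-defined cell — the grammar is not LL(1))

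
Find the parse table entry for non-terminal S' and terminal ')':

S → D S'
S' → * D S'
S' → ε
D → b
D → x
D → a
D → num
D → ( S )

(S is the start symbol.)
S' → ε

To find M[S', ')'], we find productions for S' where ')' is in the predict set (PREDICT(N → α) = (FIRST(α) \ {ε}) ∪ (FOLLOW(N) if α ⇒* ε)).

Relevant sets:
  FOLLOW(S') = { $, ')' }

S' → * D S': PREDICT = { '*' }
S' → ε: PREDICT = { $, ')' }
  ')' is in predict set, so this production goes in M[S', ')']

M[S', ')'] = S' → ε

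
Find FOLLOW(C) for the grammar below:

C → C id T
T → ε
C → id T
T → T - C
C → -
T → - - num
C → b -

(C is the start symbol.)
{ $, '-', 'id' }

C is the start symbol, so $ ∈ FOLLOW(C).
In C → C id T: C is followed by id T, add FIRST(id T) \ {ε} = { 'id' }
In T → T - C: C is at the end, add FOLLOW(T)

The FOLLOW sets referred to above (computed the same way, to a fixed point):
  FOLLOW(T) = { $, '-', 'id' }

Taking the union: FOLLOW(C) = { $, '-', 'id' }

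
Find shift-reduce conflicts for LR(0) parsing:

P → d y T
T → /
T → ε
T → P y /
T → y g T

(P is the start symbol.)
A shift-reduce conflict occurs when an LR(0) state has both:
  - a complete (reduce) item [A → α .] (dot at the end), and
  - a shift item [B → β . c γ] (dot before a terminal).

Augment with P' → P and build the canonical LR(0) collection (I0 = CLOSURE({[P' → . P]}), then GOTO on every symbol after a dot until no new states appear). It has 12 states:
  I0: { [P → . d y T], [P' → . P] }  — shift
  I1: { [P' → P .] }  — accept
  I2: { [P → d . y T] }  — shift
  I3: { [P → . d y T], [P → d y . T], [T → . /], [T → . P y /], [T → . y g T], [T → .] }  — shift, reduce
  I4: { [T → / .] }  — reduce
  I5: { [T → P . y /] }  — shift
  I6: { [P → d y T .] }  — reduce
  I7: { [T → y . g T] }  — shift
  I8: { [P → . d y T], [T → . /], [T → . P y /], [T → . y g T], [T → .], [T → y g . T] }  — shift, reduce
  I9: { [T → y g T .] }  — reduce
  I10: { [T → P y . /] }  — shift
  I11: { [T → P y / .] }  — reduce

I3 contains reduce item [T → .] and shift items [P → . d y T], [T → . /], [T → . y g T] — shift-reduce conflict.
I8 contains reduce item [T → .] and shift items [P → . d y T], [T → . /], [T → . y g T] — shift-reduce conflict.

Answer: Yes — I3: [T → .] vs [P → . d y T]; I8: [T → .] vs [P → . d y T]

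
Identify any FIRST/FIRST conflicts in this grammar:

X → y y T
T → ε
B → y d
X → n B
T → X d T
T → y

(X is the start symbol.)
Yes. T → X d T / T → y on { 'y' }

A FIRST/FIRST conflict occurs when two productions N → α and N → β for the same non-terminal have FIRST(α) ∩ FIRST(β) ≠ ∅ (with ε ∈ FIRST of a nullable right-hand side, so two nullable alternatives also conflict).

FIRST sets of the non-terminals at (or reachable through a nullable prefix from) the front of some alternative:
  FIRST(X) = { 'n', 'y' }

Productions for X:
  X → y y T: FIRST = { 'y' }
  X → n B: FIRST = { 'n' }
Productions for T:
  T → ε: FIRST = { ε }
  T → X d T: FIRST = { 'n', 'y' }
  T → y: FIRST = { 'y' }
B has only one production, so no FIRST/FIRST conflict is possible there.

Conflict for T: T → X d T and T → y
  Overlap: { 'y' }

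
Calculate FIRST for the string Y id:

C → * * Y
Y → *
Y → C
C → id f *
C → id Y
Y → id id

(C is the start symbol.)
FIRST sets of the non-terminals involved (from the grammar, by fixed-point iteration):
  FIRST(Y) = { '*', 'id' }

To compute FIRST(Y id), process the symbols left to right:
Symbol Y is a non-terminal. Add FIRST(Y) \ {ε} = { '*', 'id' }
Y is not nullable (ε ∉ FIRST(Y)), so stop here.
FIRST(Y id) = { '*', 'id' }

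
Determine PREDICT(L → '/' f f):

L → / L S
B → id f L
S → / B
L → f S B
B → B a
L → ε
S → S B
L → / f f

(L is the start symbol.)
{ '/' }

PREDICT(L → '/' f f) = (FIRST(RHS) \ {ε}) ∪ (FOLLOW(L) if ε ∈ FIRST(RHS), i.e. RHS ⇒* ε)
FIRST('/' f f) = { '/' }
ε ∉ FIRST('/' f f), so FOLLOW(L) is not added.
PREDICT(L → '/' f f) = { '/' }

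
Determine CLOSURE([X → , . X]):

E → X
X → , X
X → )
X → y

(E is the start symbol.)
{ [X → , . X], [X → . )], [X → . , X], [X → . y] }

To compute CLOSURE, for each item [A → α.Bβ] where B is a non-terminal, add [B → .γ] for all productions B → γ; repeat for the newly added items until nothing changes.

Start with: [X → , . X]
  [X → , . X] has the dot before X: add [X → . , X], [X → . )], [X → . y]
No further items can be added.

CLOSURE = { [X → , . X], [X → . )], [X → . , X], [X → . y] }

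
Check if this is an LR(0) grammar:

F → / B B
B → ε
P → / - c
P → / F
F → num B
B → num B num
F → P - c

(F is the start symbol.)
Augment with F' → F and build the canonical LR(0) collection (I0 = CLOSURE({[F' → . F]}), then GOTO on every symbol after a dot until no new states appear). It has 18 states:
  I0: { [F → . / B B], [F → . P - c], [F → . num B], [F' → . F], [P → . / - c], [P → . / F] }  — shift
  I1: { [B → . num B num], [B → .], [F → . / B B], [F → . P - c], [F → . num B], [F → / . B B], [P → . / - c], [P → . / F], [P → / . - c], [P → / . F] }  — shift, reduce
  I2: { [F' → F .] }  — accept
  I3: { [F → P . - c] }  — shift
  I4: { [B → . num B num], [B → .], [F → num . B] }  — shift, reduce
  I5: { [F → num B .] }  — reduce
  I6: { [B → . num B num], [B → .], [B → num . B num] }  — shift, reduce
  I7: { [B → num B . num] }  — shift
  I8: { [B → num B num .] }  — reduce
  I9: { [F → P - . c] }  — shift
  I10: { [F → P - c .] }  — reduce
  I11: { [P → / - . c] }  — shift
  I12: { [B → . num B num], [B → .], [F → / B . B] }  — shift, reduce
  I13: { [P → / F .] }  — reduce
  I14: { [B → . num B num], [B → .], [B → num . B num], [F → num . B] }  — shift, reduce
  I15: { [B → num B . num], [F → num B .] }  — shift, reduce
  I16: { [F → / B B .] }  — reduce
  I17: { [P → / - c .] }  — reduce

Conflict in state I1:
  Shift-reduce conflict between [B → .] and [B → . num B num]
So the grammar is NOT LR(0).

Answer: No. Shift-reduce conflict between [B → .] and [B → . num B num]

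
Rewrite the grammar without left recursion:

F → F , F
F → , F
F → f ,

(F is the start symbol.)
F → , F F'
F → f , F'
F' → , F F'
F' → ε

F is directly left-recursive. The standard transformation for
  A → A α₁ | ... | A α_m | β₁ | ... | β_n
is
  A  → β₁ A' | ... | β_n A'
  A' → α₁ A' | ... | α_m A' | ε

F → , F becomes F → , F F'
F → f , becomes F → f , F'
F → F , F becomes F' → , F F'
Add F' → ε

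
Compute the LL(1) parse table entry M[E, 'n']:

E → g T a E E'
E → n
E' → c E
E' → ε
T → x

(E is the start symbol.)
To find M[E, 'n'], we find productions for E where 'n' is in the predict set (PREDICT(N → α) = (FIRST(α) \ {ε}) ∪ (FOLLOW(N) if α ⇒* ε)).

E → g T a E E': PREDICT = { 'g' }
E → n: PREDICT = { 'n' }
  'n' is in predict set, so this production goes in M[E, 'n']

M[E, 'n'] = E → n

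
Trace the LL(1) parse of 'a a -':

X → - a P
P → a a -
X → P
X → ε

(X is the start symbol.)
LL(1) parsing maintains a stack (initially the start symbol over $) and the input. At each step: if the stack top is a terminal, match it against the current input token; if it is a non-terminal N, replace it with the RHS of M[N, lookahead] (the unique production whose predict set contains the lookahead).

Stack is shown with the top on the left.

Stack    Input    Action
------------------------
X $      a a - $  output X → P
P $      a a - $  output P → a a -
a a - $  a a - $  match 'a'
a - $    a - $    match 'a'
- $      - $      match '-'
$        $        accept

The string is accepted.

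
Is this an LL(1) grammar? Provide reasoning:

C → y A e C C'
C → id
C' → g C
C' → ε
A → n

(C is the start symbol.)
Relevant sets:
  FOLLOW(C') = { $, 'g' }

For C:
  PREDICT(C → y A e C C') = { 'y' }
  PREDICT(C → id) = { 'id' }
For C':
  PREDICT(C' → g C) = { 'g' }
  PREDICT(C' → ε) = { $, 'g' }
A has a single production, so nothing to check there.

Conflict found: Predict set conflict for C': { 'g' }
The grammar is NOT LL(1).

Answer: No. Predict set conflict for C': { 'g' }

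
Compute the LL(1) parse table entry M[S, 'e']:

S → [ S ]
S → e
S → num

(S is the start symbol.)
S → e

To find M[S, 'e'], we find productions for S where 'e' is in the predict set (PREDICT(N → α) = (FIRST(α) \ {ε}) ∪ (FOLLOW(N) if α ⇒* ε)).

S → [ S ]: PREDICT = { '[' }
S → e: PREDICT = { 'e' }
  'e' is in predict set, so this production goes in M[S, 'e']
S → num: PREDICT = { 'num' }

M[S, 'e'] = S → e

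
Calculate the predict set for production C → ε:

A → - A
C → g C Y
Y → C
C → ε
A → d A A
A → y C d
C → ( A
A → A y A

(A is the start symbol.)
{ '(', 'd', 'g' }

PREDICT(C → ε) = (FIRST(RHS) \ {ε}) ∪ (FOLLOW(C) if ε ∈ FIRST(RHS), i.e. RHS ⇒* ε)
The right-hand side is ε (FIRST(ε) = { ε }), so the predict set is FOLLOW(C) = { '(', 'd', 'g' }
PREDICT(C → ε) = { '(', 'd', 'g' }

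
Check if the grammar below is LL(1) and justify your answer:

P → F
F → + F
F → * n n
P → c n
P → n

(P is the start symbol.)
A grammar is LL(1) if for each non-terminal N with multiple productions, the predict sets of those productions are pairwise disjoint, where PREDICT(N → α) = (FIRST(α) \ {ε}) ∪ (FOLLOW(N) if α ⇒* ε).

Relevant sets:
  FIRST(F) = { '*', '+' }

For P:
  PREDICT(P → F) = { '*', '+' }
  PREDICT(P → c n) = { 'c' }
  PREDICT(P → n) = { 'n' }
For F:
  PREDICT(F → '+' F) = { '+' }
  PREDICT(F → '*' n n) = { '*' }

All predict sets are disjoint. The grammar IS LL(1).

Answer: Yes, the grammar is LL(1).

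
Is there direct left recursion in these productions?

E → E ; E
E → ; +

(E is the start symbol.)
Yes, E is left-recursive

E → E ; E: LEFT RECURSIVE (starts with E)
E → ; +: starts with ';'

The grammar has direct left recursion on: E.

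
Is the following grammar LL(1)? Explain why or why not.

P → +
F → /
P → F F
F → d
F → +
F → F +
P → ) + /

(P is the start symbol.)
No. Predict set conflict for P: { '+' }

A grammar is LL(1) if for each non-terminal N with multiple productions, the predict sets of those productions are pairwise disjoint, where PREDICT(N → α) = (FIRST(α) \ {ε}) ∪ (FOLLOW(N) if α ⇒* ε).

Relevant sets:
  FIRST(F) = { '+', '/', 'd' }

For P:
  PREDICT(P → '+') = { '+' }
  PREDICT(P → F F) = { '+', '/', 'd' }
  PREDICT(P → ')' '+' '/') = { ')' }
For F:
  PREDICT(F → '/') = { '/' }
  PREDICT(F → d) = { 'd' }
  PREDICT(F → '+') = { '+' }
  PREDICT(F → F '+') = { '+', '/', 'd' }

Conflict found: Predict set conflict for P: { '+' }
The grammar is NOT LL(1).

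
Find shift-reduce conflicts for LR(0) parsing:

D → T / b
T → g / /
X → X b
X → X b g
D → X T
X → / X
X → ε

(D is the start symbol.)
A shift-reduce conflict occurs when an LR(0) state has both:
  - a complete (reduce) item [A → α .] (dot at the end), and
  - a shift item [B → β . c γ] (dot before a terminal).

Augment with D' → D and build the canonical LR(0) collection (I0 = CLOSURE({[D' → . D]}), then GOTO on every symbol after a dot until no new states appear). It has 14 states:
  I0: { [D → . T / b], [D → . X T], [D' → . D], [T → . g / /], [X → . / X], [X → . X b g], [X → . X b], [X → .] }  — shift, reduce
  I1: { [X → . / X], [X → . X b g], [X → . X b], [X → .], [X → / . X] }  — shift, reduce
  I2: { [D' → D .] }  — accept
  I3: { [D → T . / b] }  — shift
  I4: { [D → X . T], [T → . g / /], [X → X . b g], [X → X . b] }  — shift
  I5: { [T → g . / /] }  — shift
  I6: { [T → g / . /] }  — shift
  I7: { [T → g / / .] }  — reduce
  I8: { [D → X T .] }  — reduce
  I9: { [X → X b . g], [X → X b .] }  — shift, reduce
  I10: { [X → X b g .] }  — reduce
  I11: { [D → T / . b] }  — shift
  I12: { [D → T / b .] }  — reduce
  I13: { [X → / X .], [X → X . b g], [X → X . b] }  — shift, reduce

I0 contains reduce item [X → .] and shift items [T → . g / /], [X → . / X] — shift-reduce conflict.
I1 contains reduce item [X → .] and shift item [X → . / X] — shift-reduce conflict.
I9 contains reduce item [X → X b .] and shift item [X → X b . g] — shift-reduce conflict.
I13 contains reduce item [X → / X .] and shift items [X → X . b], [X → X . b g] — shift-reduce conflict.

Answer: Yes — I0: [X → .] vs [T → . g / /]; I1: [X → .] vs [X → . / X]; I9: [X → X b .] vs [X → X b . g]; I13: [X → / X .] vs [X → X . b]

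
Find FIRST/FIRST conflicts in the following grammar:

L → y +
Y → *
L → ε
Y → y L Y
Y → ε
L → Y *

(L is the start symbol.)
Yes. L → y '+' / L → Y '*' on { 'y' }

FIRST sets of the non-terminals at (or reachable through a nullable prefix from) the front of some alternative:
  FIRST(Y) = { '*', 'y', ε }

Productions for L:
  L → y +: FIRST = { 'y' }
  L → ε: FIRST = { ε }
  L → Y *: FIRST = { '*', 'y' }
Productions for Y:
  Y → *: FIRST = { '*' }
  Y → y L Y: FIRST = { 'y' }
  Y → ε: FIRST = { ε }

Conflict for L: L → y + and L → Y *
  Overlap: { 'y' }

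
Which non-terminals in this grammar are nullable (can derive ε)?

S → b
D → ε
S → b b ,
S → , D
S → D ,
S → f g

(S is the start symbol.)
{ 'D' }

ε-productions: D → ε
So D is immediately nullable.
No further non-terminal can be added: every production for the remaining non-terminals contains a terminal or a non-nullable non-terminal.
Nullable = { 'D' }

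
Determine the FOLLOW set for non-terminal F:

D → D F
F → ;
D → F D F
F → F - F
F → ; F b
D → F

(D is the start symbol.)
To compute FOLLOW(F), find every occurrence of F on a right-hand side N → α F β: add FIRST(β) \ {ε}, and if β is empty or nullable also add FOLLOW(N). Iterate to a fixed point.

In D → D F: F is at the end, add FOLLOW(D)
In D → F D F: F is followed by D F, add FIRST(D F) \ {ε} = { ';' }
In D → F D F: F is at the end, add FOLLOW(D)
In F → F - F: F is followed by '-' F, add FIRST('-' F) \ {ε} = { '-' }
In F → F - F: F is at the end; this adds FOLLOW(F) to itself — nothing new
In F → ; F b: F is followed by b, add FIRST(b) \ {ε} = { 'b' }
In D → F: F is at the end, add FOLLOW(D)

The FOLLOW sets referred to above (computed the same way, to a fixed point):
  FOLLOW(D) = { $, ';' }

Taking the union: FOLLOW(F) = { $, '-', ';', 'b' }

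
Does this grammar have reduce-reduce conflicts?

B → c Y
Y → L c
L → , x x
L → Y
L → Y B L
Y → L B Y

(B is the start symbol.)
A reduce-reduce conflict occurs when an LR(0) state has two complete items [A → α .] and [B → β .] — both call for a reduction, and with no lookahead the parser cannot choose between them.

Augment with B' → B and build the canonical LR(0) collection (I0 = CLOSURE({[B' → . B]}), then GOTO on every symbol after a dot until no new states appear). It has 14 states:
  I0: { [B → . c Y], [B' → . B] }  — shift
  I1: { [B' → B .] }  — accept
  I2: { [B → c . Y], [L → . , x x], [L → . Y B L], [L → . Y], [Y → . L B Y], [Y → . L c] }  — shift
  I3: { [L → , . x x] }  — shift
  I4: { [B → . c Y], [Y → L . B Y], [Y → L . c] }  — shift
  I5: { [B → . c Y], [B → c Y .], [L → Y . B L], [L → Y .] }  — shift, 2 reduces
  I6: { [L → . , x x], [L → . Y B L], [L → . Y], [L → Y B . L], [Y → . L B Y], [Y → . L c] }  — shift
  I7: { [B → . c Y], [L → Y B L .], [Y → L . B Y], [Y → L . c] }  — shift, reduce
  I8: { [B → . c Y], [L → Y . B L], [L → Y .] }  — shift, reduce
  I9: { [L → . , x x], [L → . Y B L], [L → . Y], [Y → . L B Y], [Y → . L c], [Y → L B . Y] }  — shift
  I10: { [B → c . Y], [L → . , x x], [L → . Y B L], [L → . Y], [Y → . L B Y], [Y → . L c], [Y → L c .] }  — shift, reduce
  I11: { [B → . c Y], [L → Y . B L], [L → Y .], [Y → L B Y .] }  — shift, 2 reduces
  I12: { [L → , x . x] }  — shift
  I13: { [L → , x x .] }  — reduce

I5 contains complete items [B → c Y .], [L → Y .] — reduce-reduce conflict.
I11 contains complete items [L → Y .], [Y → L B Y .] — reduce-reduce conflict.

Answer: Yes — I5: [B → c Y .] vs [L → Y .]; I11: [L → Y .] vs [Y → L B Y .]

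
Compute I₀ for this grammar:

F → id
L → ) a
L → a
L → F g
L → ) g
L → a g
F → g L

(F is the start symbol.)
{ [F → . g L], [F → . id], [F' → . F] }

First, augment the grammar with F' → F
I₀ = CLOSURE({ [F' → . F] }):
  [F' → . F] has the dot before F: add [F → . id], [F → . g L]
No further items can be added.

I₀ = { [F → . g L], [F → . id], [F' → . F] }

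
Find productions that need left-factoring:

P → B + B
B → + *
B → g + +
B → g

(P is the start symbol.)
Yes, B has productions with common prefix 'g'

Left-factoring is needed when two productions for the same non-terminal
share a common prefix on the right-hand side.

Productions for B:
  B → + *
  B → g + +
  B → g

Found common prefix 'g' in productions for B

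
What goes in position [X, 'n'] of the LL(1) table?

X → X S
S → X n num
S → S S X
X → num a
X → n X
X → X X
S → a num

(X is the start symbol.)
To find M[X, 'n'], we find productions for X where 'n' is in the predict set (PREDICT(N → α) = (FIRST(α) \ {ε}) ∪ (FOLLOW(N) if α ⇒* ε)).

Relevant sets:
  FIRST(X) = { 'n', 'num' }

X → X S: PREDICT = { 'n', 'num' }
  'n' is in predict set, so this production goes in M[X, 'n']
X → num a: PREDICT = { 'num' }
X → n X: PREDICT = { 'n' }
  'n' is in predict set, so this production goes in M[X, 'n']
X → X X: PREDICT = { 'n', 'num' }
  'n' is in predict set, so this production goes in M[X, 'n']

M[X, 'n'] = X → X S, X → n X, X → X X  (a multiply-defined cell — the grammar is not LL(1))

Answer: X → X S, X → n X, X → X X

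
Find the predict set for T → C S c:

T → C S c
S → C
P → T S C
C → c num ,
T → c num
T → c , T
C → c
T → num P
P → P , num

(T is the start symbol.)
{ 'c' }

PREDICT(T → C S c) = (FIRST(RHS) \ {ε}) ∪ (FOLLOW(T) if ε ∈ FIRST(RHS), i.e. RHS ⇒* ε)
FIRST(C) = { 'c' }
FIRST(C S c) = { 'c' }
ε ∉ FIRST(C S c), so FOLLOW(T) is not added.
PREDICT(T → C S c) = { 'c' }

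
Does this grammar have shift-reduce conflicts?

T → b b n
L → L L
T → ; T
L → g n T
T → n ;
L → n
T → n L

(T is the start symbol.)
Augment with T' → T and build the canonical LR(0) collection (I0 = CLOSURE({[T' → . T]}), then GOTO on every symbol after a dot until no new states appear). It has 15 states:
  I0: { [T → . ; T], [T → . b b n], [T → . n ;], [T → . n L], [T' → . T] }  — shift
  I1: { [T → . ; T], [T → . b b n], [T → . n ;], [T → . n L], [T → ; . T] }  — shift
  I2: { [T' → T .] }  — accept
  I3: { [T → b . b n] }  — shift
  I4: { [L → . L L], [L → . g n T], [L → . n], [T → n . ;], [T → n . L] }  — shift
  I5: { [T → n ; .] }  — reduce
  I6: { [L → . L L], [L → . g n T], [L → . n], [L → L . L], [T → n L .] }  — shift, reduce
  I7: { [L → g . n T] }  — shift
  I8: { [L → n .] }  — reduce
  I9: { [L → g n . T], [T → . ; T], [T → . b b n], [T → . n ;], [T → . n L] }  — shift
  I10: { [L → g n T .] }  — reduce
  I11: { [L → . L L], [L → . g n T], [L → . n], [L → L . L], [L → L L .] }  — shift, reduce
  I12: { [T → b b . n] }  — shift
  I13: { [T → b b n .] }  — reduce
  I14: { [T → ; T .] }  — reduce

I6 contains reduce item [T → n L .] and shift items [L → . g n T], [L → . n] — shift-reduce conflict.
I11 contains reduce item [L → L L .] and shift items [L → . g n T], [L → . n] — shift-reduce conflict.

Answer: Yes — I6: [T → n L .] vs [L → . g n T]; I11: [L → L L .] vs [L → . g n T]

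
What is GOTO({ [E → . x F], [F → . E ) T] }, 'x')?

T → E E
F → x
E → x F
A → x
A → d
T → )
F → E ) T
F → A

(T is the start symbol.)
{ [A → . d], [A → . x], [E → . x F], [E → x . F], [F → . A], [F → . E ) T], [F → . x] }

GOTO(I, 'x') = CLOSURE({ [A → αX.β] : [A → α.Xβ] ∈ I, X = 'x' })

Items with dot before 'x', with the dot advanced:
  [E → . x F] → [E → x . F]
Closure of the advanced items:
  [E → x . F] has the dot before F: add [F → . x], [F → . E ) T], [F → . A]
  [F → . E ) T] has the dot before E: add [E → . x F]
  [F → . A] has the dot before A: add [A → . x], [A → . d]

GOTO = { [A → . d], [A → . x], [E → . x F], [E → x . F], [F → . A], [F → . E ) T], [F → . x] }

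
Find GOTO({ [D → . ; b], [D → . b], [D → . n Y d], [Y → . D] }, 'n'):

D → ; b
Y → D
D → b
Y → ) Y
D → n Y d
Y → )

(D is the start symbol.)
GOTO(I, 'n') = CLOSURE({ [A → αX.β] : [A → α.Xβ] ∈ I, X = 'n' })

Items with dot before 'n', with the dot advanced:
  [D → . n Y d] → [D → n . Y d]
Closure of the advanced items:
  [D → n . Y d] has the dot before Y: add [Y → . D], [Y → . ) Y], [Y → . )]
  [Y → . D] has the dot before D: add [D → . ; b], [D → . b], [D → . n Y d]

GOTO = { [D → . ; b], [D → . b], [D → . n Y d], [D → n . Y d], [Y → . ) Y], [Y → . )], [Y → . D] }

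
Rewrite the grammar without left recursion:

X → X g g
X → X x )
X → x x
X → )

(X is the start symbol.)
X → x x X'
X → ) X'
X' → g g X'
X' → x ) X'
X' → ε

X is directly left-recursive. The standard transformation for
  A → A α₁ | ... | A α_m | β₁ | ... | β_n
is
  A  → β₁ A' | ... | β_n A'
  A' → α₁ A' | ... | α_m A' | ε

X → x x becomes X → x x X'
X → ) becomes X → ) X'
X → X g g becomes X' → g g X'
X → X x ) becomes X' → x ) X'
Add X' → ε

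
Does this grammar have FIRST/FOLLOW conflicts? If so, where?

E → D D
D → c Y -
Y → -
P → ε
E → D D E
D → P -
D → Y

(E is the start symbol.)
Nullable non-terminals: P.
P has a nullable alternative but only one production, so nothing to check.

D, E, Y have no nullable alternative, so no FIRST/FOLLOW check is needed there.

No FIRST/FOLLOW conflicts found.

Answer: No FIRST/FOLLOW conflicts.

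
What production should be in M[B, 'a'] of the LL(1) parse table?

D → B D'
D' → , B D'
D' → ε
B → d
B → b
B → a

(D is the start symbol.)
B → a

To find M[B, 'a'], we find productions for B where 'a' is in the predict set (PREDICT(N → α) = (FIRST(α) \ {ε}) ∪ (FOLLOW(N) if α ⇒* ε)).

B → d: PREDICT = { 'd' }
B → b: PREDICT = { 'b' }
B → a: PREDICT = { 'a' }
  'a' is in predict set, so this production goes in M[B, 'a']

M[B, 'a'] = B → a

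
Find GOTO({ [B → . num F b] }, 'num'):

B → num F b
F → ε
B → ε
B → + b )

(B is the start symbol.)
GOTO(I, 'num') = CLOSURE({ [A → αX.β] : [A → α.Xβ] ∈ I, X = 'num' })

Items with dot before 'num', with the dot advanced:
  [B → . num F b] → [B → num . F b]
Closure of the advanced items:
  [B → num . F b] has the dot before F: add [F → .]

GOTO = { [B → num . F b], [F → .] }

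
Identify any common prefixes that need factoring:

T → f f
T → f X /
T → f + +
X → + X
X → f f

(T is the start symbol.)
Yes, T has productions with common prefix 'f'

Left-factoring is needed when two productions for the same non-terminal
share a common prefix on the right-hand side.

Productions for T:
  T → f f
  T → f X /
  T → f + +
Productions for X:
  X → + X
  X → f f

Found common prefix 'f' in productions for T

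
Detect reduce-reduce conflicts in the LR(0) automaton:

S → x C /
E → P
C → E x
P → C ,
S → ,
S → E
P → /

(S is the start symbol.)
No reduce-reduce conflicts

Augment with S' → S and build the canonical LR(0) collection (I0 = CLOSURE({[S' → . S]}), then GOTO on every symbol after a dot until no new states appear). It has 13 states:
  I0: { [C → . E x], [E → . P], [P → . /], [P → . C ,], [S → . ,], [S → . E], [S → . x C /], [S' → . S] }  — shift
  I1: { [S → , .] }  — reduce
  I2: { [P → / .] }  — reduce
  I3: { [P → C . ,] }  — shift
  I4: { [C → E . x], [S → E .] }  — shift, reduce
  I5: { [E → P .] }  — reduce
  I6: { [S' → S .] }  — accept
  I7: { [C → . E x], [E → . P], [P → . /], [P → . C ,], [S → x . C /] }  — shift
  I8: { [P → C . ,], [S → x C . /] }  — shift
  I9: { [C → E . x] }  — shift
  I10: { [C → E x .] }  — reduce
  I11: { [P → C , .] }  — reduce
  I12: { [S → x C / .] }  — reduce

No state contains more than one complete item.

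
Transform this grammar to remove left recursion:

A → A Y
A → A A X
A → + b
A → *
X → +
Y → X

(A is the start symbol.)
A is directly left-recursive. The standard transformation for
  A → A α₁ | ... | A α_m | β₁ | ... | β_n
is
  A  → β₁ A' | ... | β_n A'
  A' → α₁ A' | ... | α_m A' | ε

A → + b becomes A → + b A'
A → * becomes A → * A'
A → A Y becomes A' → Y A'
A → A A X becomes A' → A X A'
Add A' → ε

Productions for other non-terminals are unchanged:
  X → +
  Y → X

Resulting grammar:
A → + b A'
A → * A'
A' → Y A'
A' → A X A'
A' → ε
X → +
Y → X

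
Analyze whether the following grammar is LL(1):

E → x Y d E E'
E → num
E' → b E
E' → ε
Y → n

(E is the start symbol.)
A grammar is LL(1) if for each non-terminal N with multiple productions, the predict sets of those productions are pairwise disjoint, where PREDICT(N → α) = (FIRST(α) \ {ε}) ∪ (FOLLOW(N) if α ⇒* ε).

Relevant sets:
  FOLLOW(E') = { $, 'b' }

For E:
  PREDICT(E → x Y d E E') = { 'x' }
  PREDICT(E → num) = { 'num' }
For E':
  PREDICT(E' → b E) = { 'b' }
  PREDICT(E' → ε) = { $, 'b' }
Y has a single production, so nothing to check there.

Conflict found: Predict set conflict for E': { 'b' }
The grammar is NOT LL(1).

Answer: No. Predict set conflict for E': { 'b' }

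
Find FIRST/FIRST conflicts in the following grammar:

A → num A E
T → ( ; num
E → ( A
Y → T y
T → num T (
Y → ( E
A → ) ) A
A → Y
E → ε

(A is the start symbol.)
A FIRST/FIRST conflict occurs when two productions N → α and N → β for the same non-terminal have FIRST(α) ∩ FIRST(β) ≠ ∅ (with ε ∈ FIRST of a nullable right-hand side, so two nullable alternatives also conflict).

FIRST sets of the non-terminals at (or reachable through a nullable prefix from) the front of some alternative:
  FIRST(Y) = { '(', 'num' }
  FIRST(T) = { '(', 'num' }

Productions for A:
  A → num A E: FIRST = { 'num' }
  A → ) ) A: FIRST = { ')' }
  A → Y: FIRST = { '(', 'num' }
Productions for T:
  T → ( ; num: FIRST = { '(' }
  T → num T (: FIRST = { 'num' }
Productions for E:
  E → ( A: FIRST = { '(' }
  E → ε: FIRST = { ε }
Productions for Y:
  Y → T y: FIRST = { '(', 'num' }
  Y → ( E: FIRST = { '(' }

Conflict for A: A → num A E and A → Y
  Overlap: { 'num' }
Conflict for Y: Y → T y and Y → ( E
  Overlap: { '(' }

Answer: Yes. A → num A E / A → Y on { 'num' }; Y → T y / Y → '(' E on { '(' }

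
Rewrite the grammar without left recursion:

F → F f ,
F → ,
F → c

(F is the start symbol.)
F → , F'
F → c F'
F' → f , F'
F' → ε

F is directly left-recursive. The standard transformation for
  A → A α₁ | ... | A α_m | β₁ | ... | β_n
is
  A  → β₁ A' | ... | β_n A'
  A' → α₁ A' | ... | α_m A' | ε

F → , becomes F → , F'
F → c becomes F → c F'
F → F f , becomes F' → f , F'
Add F' → ε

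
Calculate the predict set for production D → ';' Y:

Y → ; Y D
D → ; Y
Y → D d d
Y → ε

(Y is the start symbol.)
PREDICT(D → ';' Y) = (FIRST(RHS) \ {ε}) ∪ (FOLLOW(D) if ε ∈ FIRST(RHS), i.e. RHS ⇒* ε)
FIRST(';' Y) = { ';' }
ε ∉ FIRST(';' Y), so FOLLOW(D) is not added.
PREDICT(D → ';' Y) = { ';' }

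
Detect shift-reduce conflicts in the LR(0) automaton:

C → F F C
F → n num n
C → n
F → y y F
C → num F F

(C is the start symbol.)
Augment with C' → C and build the canonical LR(0) collection (I0 = CLOSURE({[C' → . C]}), then GOTO on every symbol after a dot until no new states appear). It has 15 states:
  I0: { [C → . F F C], [C → . n], [C → . num F F], [C' → . C], [F → . n num n], [F → . y y F] }  — shift
  I1: { [C' → C .] }  — accept
  I2: { [C → F . F C], [F → . n num n], [F → . y y F] }  — shift
  I3: { [C → n .], [F → n . num n] }  — shift, reduce
  I4: { [C → num . F F], [F → . n num n], [F → . y y F] }  — shift
  I5: { [F → y . y F] }  — shift
  I6: { [F → . n num n], [F → . y y F], [F → y y . F] }  — shift
  I7: { [F → y y F .] }  — reduce
  I8: { [F → n . num n] }  — shift
  I9: { [F → n num . n] }  — shift
  I10: { [F → n num n .] }  — reduce
  I11: { [C → num F . F], [F → . n num n], [F → . y y F] }  — shift
  I12: { [C → num F F .] }  — reduce
  I13: { [C → . F F C], [C → . n], [C → . num F F], [C → F F . C], [F → . n num n], [F → . y y F] }  — shift
  I14: { [C → F F C .] }  — reduce

I3 contains reduce item [C → n .] and shift item [F → n . num n] — shift-reduce conflict.

Answer: Yes — I3: [C → n .] vs [F → n . num n]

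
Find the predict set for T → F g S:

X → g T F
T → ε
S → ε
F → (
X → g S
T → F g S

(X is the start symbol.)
{ '(' }

PREDICT(T → F g S) = (FIRST(RHS) \ {ε}) ∪ (FOLLOW(T) if ε ∈ FIRST(RHS), i.e. RHS ⇒* ε)
FIRST(F) = { '(' }
FIRST(F g S) = { '(' }
ε ∉ FIRST(F g S), so FOLLOW(T) is not added.
PREDICT(T → F g S) = { '(' }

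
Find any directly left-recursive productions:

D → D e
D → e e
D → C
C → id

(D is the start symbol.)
Yes, D is left-recursive

D → D e: LEFT RECURSIVE (starts with D)
D → e e: starts with e
D → C: starts with C
C → id: starts with id

The grammar has direct left recursion on: D.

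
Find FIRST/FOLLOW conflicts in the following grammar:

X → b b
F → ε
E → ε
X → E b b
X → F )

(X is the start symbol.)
No FIRST/FOLLOW conflicts.

A FIRST/FOLLOW conflict occurs when a non-terminal N has a nullable alternative N → β (β ⇒* ε) and another alternative N → α with FIRST(α) ∩ FOLLOW(N) ≠ ∅: on such a lookahead the parser cannot decide between expanding α and letting N vanish via β.

Nullable non-terminals: E, F.
E has a nullable alternative but only one production, so nothing to check.
F has a nullable alternative but only one production, so nothing to check.

X has no nullable alternative, so no FIRST/FOLLOW check is needed there.

No FIRST/FOLLOW conflicts found.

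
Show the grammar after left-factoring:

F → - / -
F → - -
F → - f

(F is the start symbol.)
F → - F'
F' → / -
F' → -
F' → f

Left-factoring transforms A → αβ₁ | αβ₂ into A → αA' and A' → β₁ | β₂
(α is the longest common prefix among the alternatives). Repeat until
no nonterminal has two alternatives with a common prefix.

Round 1: F has alternatives sharing prefix '-'. Introduce F': F → - F'
  Add: F' → / -
  Add: F' → -
  Add: F' → f

No remaining common prefixes — done.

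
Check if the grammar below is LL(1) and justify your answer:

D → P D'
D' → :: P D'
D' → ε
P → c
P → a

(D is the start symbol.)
Yes, the grammar is LL(1).

A grammar is LL(1) if for each non-terminal N with multiple productions, the predict sets of those productions are pairwise disjoint, where PREDICT(N → α) = (FIRST(α) \ {ε}) ∪ (FOLLOW(N) if α ⇒* ε).

Relevant sets:
  FOLLOW(D') = { $ }

For D':
  PREDICT(D' → :: P D') = { '::' }
  PREDICT(D' → ε) = { $ }
For P:
  PREDICT(P → c) = { 'c' }
  PREDICT(P → a) = { 'a' }
D has a single production, so nothing to check there.

All predict sets are disjoint. The grammar IS LL(1).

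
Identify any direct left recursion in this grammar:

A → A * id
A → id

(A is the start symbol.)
A → A * id: LEFT RECURSIVE (starts with A)
A → id: starts with id

The grammar has direct left recursion on: A.

Answer: Yes, A is left-recursive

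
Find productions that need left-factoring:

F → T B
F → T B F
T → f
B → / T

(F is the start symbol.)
Yes, F has productions with common prefix 'T B'

Left-factoring is needed when two productions for the same non-terminal
share a common prefix on the right-hand side.

Productions for F:
  F → T B
  F → T B F

Found common prefix 'T B' in productions for F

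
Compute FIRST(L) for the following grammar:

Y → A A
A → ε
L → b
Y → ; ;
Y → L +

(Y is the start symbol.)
{ 'b' }

From L → b:
  - b is a terminal: add 'b' and stop

Collecting: FIRST(L) = { 'b' }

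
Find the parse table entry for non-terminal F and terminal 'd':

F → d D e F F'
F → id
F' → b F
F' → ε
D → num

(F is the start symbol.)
To find M[F, 'd'], we find productions for F where 'd' is in the predict set (PREDICT(N → α) = (FIRST(α) \ {ε}) ∪ (FOLLOW(N) if α ⇒* ε)).

F → d D e F F': PREDICT = { 'd' }
  'd' is in predict set, so this production goes in M[F, 'd']
F → id: PREDICT = { 'id' }

M[F, 'd'] = F → d D e F F'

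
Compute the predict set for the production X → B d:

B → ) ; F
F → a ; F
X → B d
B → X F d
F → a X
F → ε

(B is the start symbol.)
PREDICT(X → B d) = (FIRST(RHS) \ {ε}) ∪ (FOLLOW(X) if ε ∈ FIRST(RHS), i.e. RHS ⇒* ε)
FIRST(B) = { ')' }
FIRST(B d) = { ')' }
ε ∉ FIRST(B d), so FOLLOW(X) is not added.
PREDICT(X → B d) = { ')' }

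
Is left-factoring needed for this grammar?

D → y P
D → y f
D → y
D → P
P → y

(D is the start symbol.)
Left-factoring is needed when two productions for the same non-terminal
share a common prefix on the right-hand side.

Productions for D:
  D → y P
  D → y f
  D → y
  D → P

Found common prefix 'y' in productions for D

Answer: Yes, D has productions with common prefix 'y'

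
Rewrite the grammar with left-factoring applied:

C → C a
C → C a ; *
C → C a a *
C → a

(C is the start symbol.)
Left-factoring transforms A → αβ₁ | αβ₂ into A → αA' and A' → β₁ | β₂
(α is the longest common prefix among the alternatives). Repeat until
no nonterminal has two alternatives with a common prefix.

Round 1: C has alternatives sharing prefix 'C a'. Introduce C': C → C a C'
  Add: C' → ε
  Add: C' → ; *
  Add: C' → a *

No remaining common prefixes — done.

Resulting grammar:
C → C a C'
C' → ε
C' → ; *
C' → a *
C → a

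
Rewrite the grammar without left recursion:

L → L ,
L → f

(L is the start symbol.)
L is directly left-recursive. The standard transformation for
  A → A α₁ | ... | A α_m | β₁ | ... | β_n
is
  A  → β₁ A' | ... | β_n A'
  A' → α₁ A' | ... | α_m A' | ε

L → f becomes L → f L'
L → L , becomes L' → , L'
Add L' → ε

Resulting grammar:
L → f L'
L' → , L'
L' → ε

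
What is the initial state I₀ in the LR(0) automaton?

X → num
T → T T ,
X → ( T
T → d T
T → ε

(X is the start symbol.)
{ [X → . ( T], [X → . num], [X' → . X] }

First, augment the grammar with X' → X
I₀ = CLOSURE({ [X' → . X] }):
  [X' → . X] has the dot before X: add [X → . num], [X → . ( T]
No further items can be added.

I₀ = { [X → . ( T], [X → . num], [X' → . X] }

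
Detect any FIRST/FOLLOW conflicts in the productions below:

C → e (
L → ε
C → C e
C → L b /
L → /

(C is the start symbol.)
No FIRST/FOLLOW conflicts.

Nullable non-terminals: L.

L: nullable alternative(s) L → ε; FOLLOW(L) = { 'b' }
  L → ε: FIRST \ {ε} = { } — this is the only nullable alternative, skip
  L → /: FIRST \ {ε} = { '/' } — disjoint from FOLLOW(L)

C has no nullable alternative, so no FIRST/FOLLOW check is needed there.

No FIRST/FOLLOW conflicts found.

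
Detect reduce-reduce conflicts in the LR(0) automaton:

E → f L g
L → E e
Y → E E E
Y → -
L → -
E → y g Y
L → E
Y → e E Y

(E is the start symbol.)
A reduce-reduce conflict occurs when an LR(0) state has two complete items [A → α .] and [B → β .] — both call for a reduction, and with no lookahead the parser cannot choose between them.

Augment with E' → E and build the canonical LR(0) collection (I0 = CLOSURE({[E' → . E]}), then GOTO on every symbol after a dot until no new states appear). It has 18 states:
  I0: { [E → . f L g], [E → . y g Y], [E' → . E] }  — shift
  I1: { [E' → E .] }  — accept
  I2: { [E → . f L g], [E → . y g Y], [E → f . L g], [L → . -], [L → . E e], [L → . E] }  — shift
  I3: { [E → y . g Y] }  — shift
  I4: { [E → . f L g], [E → . y g Y], [E → y g . Y], [Y → . -], [Y → . E E E], [Y → . e E Y] }  — shift
  I5: { [Y → - .] }  — reduce
  I6: { [E → . f L g], [E → . y g Y], [Y → E . E E] }  — shift
  I7: { [E → y g Y .] }  — reduce
  I8: { [E → . f L g], [E → . y g Y], [Y → e . E Y] }  — shift
  I9: { [E → . f L g], [E → . y g Y], [Y → . -], [Y → . E E E], [Y → . e E Y], [Y → e E . Y] }  — shift
  I10: { [Y → e E Y .] }  — reduce
  I11: { [E → . f L g], [E → . y g Y], [Y → E E . E] }  — shift
  I12: { [Y → E E E .] }  — reduce
  I13: { [L → - .] }  — reduce
  I14: { [L → E . e], [L → E .] }  — shift, reduce
  I15: { [E → f L . g] }  — shift
  I16: { [E → f L g .] }  — reduce
  I17: { [L → E e .] }  — reduce

No state contains more than one complete item.

Answer: No reduce-reduce conflicts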